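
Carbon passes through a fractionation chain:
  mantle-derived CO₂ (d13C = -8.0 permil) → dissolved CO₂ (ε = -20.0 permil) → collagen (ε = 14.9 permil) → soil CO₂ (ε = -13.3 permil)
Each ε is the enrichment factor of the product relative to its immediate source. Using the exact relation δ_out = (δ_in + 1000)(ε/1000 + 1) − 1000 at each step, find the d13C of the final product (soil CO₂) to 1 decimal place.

step 1: δ = (-8.00 + 1000)·(-20.0/1000 + 1) − 1000 = -27.84 permil
step 2: δ = (-27.84 + 1000)·(14.9/1000 + 1) − 1000 = -13.35 permil
step 3: δ = (-13.35 + 1000)·(-13.3/1000 + 1) − 1000 = -26.48 permil

-26.5 permil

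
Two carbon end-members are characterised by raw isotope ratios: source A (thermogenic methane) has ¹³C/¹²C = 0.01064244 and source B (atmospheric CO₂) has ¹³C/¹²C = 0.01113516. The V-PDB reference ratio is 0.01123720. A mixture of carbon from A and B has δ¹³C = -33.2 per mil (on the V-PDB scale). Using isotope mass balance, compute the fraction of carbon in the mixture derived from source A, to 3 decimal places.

δ_A = (0.01064244/0.01123720 − 1)×1000 = (0.947072 − 1)×1000 = -52.928 per mil
δ_B = (0.01113516/0.01123720 − 1)×1000 = (0.990919 − 1)×1000 = -9.081 per mil
f_A = (δ_mix − δ_B)/(δ_A − δ_B) = (-33.2 − (-9.081))/(-52.928 − (-9.081))
f_A = -24.119 / -43.847 = 0.5501

0.550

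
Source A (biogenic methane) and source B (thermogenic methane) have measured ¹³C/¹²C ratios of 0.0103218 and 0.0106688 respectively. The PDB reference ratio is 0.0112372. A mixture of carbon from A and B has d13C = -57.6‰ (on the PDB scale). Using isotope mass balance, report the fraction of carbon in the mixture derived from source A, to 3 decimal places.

δ_A = (0.0103218/0.0112372 − 1)×1000 = (0.918538 − 1)×1000 = -81.462‰
δ_B = (0.0106688/0.0112372 − 1)×1000 = (0.949418 − 1)×1000 = -50.582‰
f_A = (δ_mix − δ_B)/(δ_A − δ_B) = (-57.6 − (-50.582))/(-81.462 − (-50.582))
f_A = -7.018 / -30.880 = 0.2273

0.227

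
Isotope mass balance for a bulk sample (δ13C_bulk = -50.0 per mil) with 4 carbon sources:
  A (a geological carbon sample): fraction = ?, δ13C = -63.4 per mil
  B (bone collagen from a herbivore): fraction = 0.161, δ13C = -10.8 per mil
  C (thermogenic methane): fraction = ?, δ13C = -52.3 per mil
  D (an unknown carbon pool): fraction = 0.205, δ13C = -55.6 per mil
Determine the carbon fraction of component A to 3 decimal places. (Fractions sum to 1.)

Let f_A and f_C be the unknown fractions; fractions sum to 1 so f_A + f_C = 0.634.
Mass balance: Σ fᵢ·δᵢ = δ_bulk ⇒ f_A·(-63.4) + f_C·(-52.3) = -50.0 − (-13.137) = -36.863
Substitute f_C = 0.634 − f_A:
f_A·(-63.4 − -52.3) = -36.863 − 0.634×(-52.3) = -3.705
f_A = -3.705 / -11.1 = 0.3338

0.334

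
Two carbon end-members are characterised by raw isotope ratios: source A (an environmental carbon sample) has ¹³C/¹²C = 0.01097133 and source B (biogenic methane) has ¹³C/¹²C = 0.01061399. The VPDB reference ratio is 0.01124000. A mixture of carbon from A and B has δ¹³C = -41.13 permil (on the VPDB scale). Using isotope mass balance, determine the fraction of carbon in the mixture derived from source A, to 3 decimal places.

0.458

δ_A = (0.01097133/0.01124000 − 1)×1000 = (0.976097 − 1)×1000 = -23.903 permil
δ_B = (0.01061399/0.01124000 − 1)×1000 = (0.944305 − 1)×1000 = -55.695 permil
f_A = (δ_mix − δ_B)/(δ_A − δ_B) = (-41.13 − (-55.695))/(-23.903 − (-55.695))
f_A = 14.565 / 31.792 = 0.4581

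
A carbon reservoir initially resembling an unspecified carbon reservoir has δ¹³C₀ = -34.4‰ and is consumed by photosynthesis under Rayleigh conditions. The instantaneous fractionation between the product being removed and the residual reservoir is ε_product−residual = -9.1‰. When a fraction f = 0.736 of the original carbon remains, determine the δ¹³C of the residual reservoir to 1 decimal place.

Rayleigh residual: δ_res = (δ₀ + 1000)·f^(α−1) − 1000
α = ε/1000 + 1 = 0.99090, so α − 1 = -0.00910
f^(α−1) = 0.736^(-0.00910) = 1.002793
δ_res = (-34.4 + 1000) × 1.002793 − 1000 = 968.297 − 1000 = -31.70‰

-31.7‰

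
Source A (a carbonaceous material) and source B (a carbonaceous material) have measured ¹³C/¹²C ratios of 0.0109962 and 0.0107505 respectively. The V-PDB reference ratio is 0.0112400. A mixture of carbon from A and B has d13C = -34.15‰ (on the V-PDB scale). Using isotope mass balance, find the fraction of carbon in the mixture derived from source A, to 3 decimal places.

0.430

δ_A = (0.0109962/0.0112400 − 1)×1000 = (0.978310 − 1)×1000 = -21.690‰
δ_B = (0.0107505/0.0112400 − 1)×1000 = (0.956450 − 1)×1000 = -43.550‰
f_A = (δ_mix − δ_B)/(δ_A − δ_B) = (-34.15 − (-43.550))/(-21.690 − (-43.550))
f_A = 9.400 / 21.859 = 0.4300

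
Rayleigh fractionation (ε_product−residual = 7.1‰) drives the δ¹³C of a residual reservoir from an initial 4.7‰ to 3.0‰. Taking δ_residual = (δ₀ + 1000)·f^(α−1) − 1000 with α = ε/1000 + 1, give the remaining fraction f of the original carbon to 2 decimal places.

0.79

α − 1 = ε/1000 = 0.0071
(δ_res + 1000)/(δ₀ + 1000) = (3.0 + 1000)/(4.7 + 1000) = 1003.0/1004.7 = 0.998308
f = 0.998308^(1/0.0071) = exp(ln(0.998308)/0.0071) = exp(-0.00169/0.0071)
f = exp(-0.2385) = 0.7878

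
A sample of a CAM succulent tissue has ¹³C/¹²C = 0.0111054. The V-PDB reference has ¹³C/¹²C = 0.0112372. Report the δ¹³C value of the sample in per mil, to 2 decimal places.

-11.73 per mil

δ¹³C = (R_sample / R_standard − 1) × 1000
R_sample / R_standard = 0.0111054 / 0.0112372 = 0.988271
δ¹³C = (0.988271 − 1) × 1000 = -11.729 per mil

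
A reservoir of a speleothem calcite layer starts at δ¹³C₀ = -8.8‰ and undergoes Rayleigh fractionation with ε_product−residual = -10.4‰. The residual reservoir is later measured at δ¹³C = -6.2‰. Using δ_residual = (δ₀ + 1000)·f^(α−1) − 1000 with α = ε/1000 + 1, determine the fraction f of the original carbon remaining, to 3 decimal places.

0.777

α − 1 = ε/1000 = -0.0104
(δ_res + 1000)/(δ₀ + 1000) = (-6.2 + 1000)/(-8.8 + 1000) = 993.8/991.2 = 1.002623
f = 1.002623^(1/-0.0104) = exp(ln(1.002623)/-0.0104) = exp(0.00262/-0.0104)
f = exp(-0.2519) = 0.7773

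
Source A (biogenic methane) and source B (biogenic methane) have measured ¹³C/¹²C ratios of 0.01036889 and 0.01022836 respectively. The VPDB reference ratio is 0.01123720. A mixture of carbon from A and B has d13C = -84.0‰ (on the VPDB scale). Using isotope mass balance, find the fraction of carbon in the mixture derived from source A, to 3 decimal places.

δ_A = (0.01036889/0.01123720 − 1)×1000 = (0.922729 − 1)×1000 = -77.271‰
δ_B = (0.01022836/0.01123720 − 1)×1000 = (0.910223 − 1)×1000 = -89.777‰
f_A = (δ_mix − δ_B)/(δ_A − δ_B) = (-84.0 − (-89.777))/(-77.271 − (-89.777))
f_A = 5.777 / 12.506 = 0.4619

0.462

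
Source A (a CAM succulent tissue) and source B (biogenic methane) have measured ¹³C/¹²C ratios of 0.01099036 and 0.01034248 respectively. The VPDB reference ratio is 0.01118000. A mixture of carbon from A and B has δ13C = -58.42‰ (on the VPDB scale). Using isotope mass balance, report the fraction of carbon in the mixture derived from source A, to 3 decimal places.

0.285

δ_A = (0.01099036/0.01118000 − 1)×1000 = (0.983038 − 1)×1000 = -16.962‰
δ_B = (0.01034248/0.01118000 − 1)×1000 = (0.925088 − 1)×1000 = -74.912‰
f_A = (δ_mix − δ_B)/(δ_A − δ_B) = (-58.42 − (-74.912))/(-16.962 − (-74.912))
f_A = 16.492 / 57.950 = 0.2846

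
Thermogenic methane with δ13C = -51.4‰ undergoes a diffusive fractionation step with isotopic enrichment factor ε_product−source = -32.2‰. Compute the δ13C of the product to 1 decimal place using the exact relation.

-81.9‰

To first order, δ_product ≈ δ_source + ε = -83.6‰.
Exactly, δ_product = (δ_source + 1000)·(ε/1000 + 1) − 1000.
δ_product = (-51.4 + 1000) × (-32.2/1000 + 1) − 1000
δ_product = -81.94‰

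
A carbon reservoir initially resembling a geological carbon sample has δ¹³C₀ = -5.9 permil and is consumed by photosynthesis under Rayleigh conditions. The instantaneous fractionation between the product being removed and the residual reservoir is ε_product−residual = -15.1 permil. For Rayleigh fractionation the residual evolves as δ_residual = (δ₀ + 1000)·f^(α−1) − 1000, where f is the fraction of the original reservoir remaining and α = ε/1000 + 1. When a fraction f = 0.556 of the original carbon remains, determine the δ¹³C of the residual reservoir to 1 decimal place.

Rayleigh residual: δ_res = (δ₀ + 1000)·f^(α−1) − 1000
α = ε/1000 + 1 = 0.98490, so α − 1 = -0.01510
f^(α−1) = 0.556^(-0.01510) = 1.008903
δ_res = (-5.9 + 1000) × 1.008903 − 1000 = 1002.950 − 1000 = 2.95 permil

3.0 permil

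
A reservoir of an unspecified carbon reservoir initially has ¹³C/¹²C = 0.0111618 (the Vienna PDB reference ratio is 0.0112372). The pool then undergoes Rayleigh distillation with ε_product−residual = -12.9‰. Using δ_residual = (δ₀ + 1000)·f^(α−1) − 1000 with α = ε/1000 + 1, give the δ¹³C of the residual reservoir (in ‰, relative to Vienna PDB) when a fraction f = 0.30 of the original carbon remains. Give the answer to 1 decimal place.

δ₀ = (0.0111618/0.0112372 − 1)×1000 = (0.993290 − 1)×1000 = -6.710‰
α − 1 = ε/1000 = -0.0129
f^(α−1) = 0.30^(-0.0129) = 1.015652
δ_res = (-6.710 + 1000) × 1.015652 − 1000 = 1008.838 − 1000 = 8.84‰

8.8‰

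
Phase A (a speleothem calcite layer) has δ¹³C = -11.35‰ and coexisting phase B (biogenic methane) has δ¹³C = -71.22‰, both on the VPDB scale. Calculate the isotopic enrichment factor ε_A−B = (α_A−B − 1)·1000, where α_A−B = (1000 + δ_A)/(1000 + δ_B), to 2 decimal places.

64.46‰

α_A−B = (1000 + -11.35) / (1000 + -71.22) = 988.65 / 928.78 = 1.064461
ε_A−B = (1.064461 − 1) × 1000 = 64.461‰
(The approximation ε ≈ δ_A − δ_B would give 59.87‰.)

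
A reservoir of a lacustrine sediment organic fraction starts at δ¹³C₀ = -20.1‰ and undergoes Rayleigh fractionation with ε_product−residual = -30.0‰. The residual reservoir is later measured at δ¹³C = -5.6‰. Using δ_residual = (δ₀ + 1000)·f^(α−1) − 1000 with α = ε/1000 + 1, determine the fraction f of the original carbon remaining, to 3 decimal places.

α − 1 = ε/1000 = -0.0300
(δ_res + 1000)/(δ₀ + 1000) = (-5.6 + 1000)/(-20.1 + 1000) = 994.4/979.9 = 1.014797
f = 1.014797^(1/-0.0300) = exp(ln(1.014797)/-0.0300) = exp(0.01469/-0.0300)
f = exp(-0.4896) = 0.6129

0.613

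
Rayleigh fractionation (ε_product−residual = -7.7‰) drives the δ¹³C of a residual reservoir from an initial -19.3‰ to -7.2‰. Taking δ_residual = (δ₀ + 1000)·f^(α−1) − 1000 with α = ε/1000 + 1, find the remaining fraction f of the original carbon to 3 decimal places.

α − 1 = ε/1000 = -0.0077
(δ_res + 1000)/(δ₀ + 1000) = (-7.2 + 1000)/(-19.3 + 1000) = 992.8/980.7 = 1.012338
f = 1.012338^(1/-0.0077) = exp(ln(1.012338)/-0.0077) = exp(0.01226/-0.0077)
f = exp(-1.5925) = 0.2034

0.203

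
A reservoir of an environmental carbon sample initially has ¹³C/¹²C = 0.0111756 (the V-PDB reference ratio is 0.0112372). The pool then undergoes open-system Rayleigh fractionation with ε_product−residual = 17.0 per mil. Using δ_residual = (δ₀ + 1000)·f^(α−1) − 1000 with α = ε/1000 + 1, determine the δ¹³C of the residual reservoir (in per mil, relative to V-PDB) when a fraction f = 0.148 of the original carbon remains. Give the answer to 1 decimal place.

δ₀ = (0.0111756/0.0112372 − 1)×1000 = (0.994518 − 1)×1000 = -5.482 per mil
α − 1 = ε/1000 = 0.0170
f^(α−1) = 0.148^(0.0170) = 0.968043
δ_res = (-5.482 + 1000) × 0.968043 − 1000 = 962.736 − 1000 = -37.26 per mil

-37.3 per mil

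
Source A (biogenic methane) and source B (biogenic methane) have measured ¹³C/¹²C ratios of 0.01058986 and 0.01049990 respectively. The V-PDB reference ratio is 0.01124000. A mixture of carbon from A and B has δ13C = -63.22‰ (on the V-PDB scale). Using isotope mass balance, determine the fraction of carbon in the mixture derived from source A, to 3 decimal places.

δ_A = (0.01058986/0.01124000 − 1)×1000 = (0.942158 − 1)×1000 = -57.842‰
δ_B = (0.01049990/0.01124000 − 1)×1000 = (0.934155 − 1)×1000 = -65.845‰
f_A = (δ_mix − δ_B)/(δ_A − δ_B) = (-63.22 − (-65.845))/(-57.842 − (-65.845))
f_A = 2.625 / 8.004 = 0.3280

0.328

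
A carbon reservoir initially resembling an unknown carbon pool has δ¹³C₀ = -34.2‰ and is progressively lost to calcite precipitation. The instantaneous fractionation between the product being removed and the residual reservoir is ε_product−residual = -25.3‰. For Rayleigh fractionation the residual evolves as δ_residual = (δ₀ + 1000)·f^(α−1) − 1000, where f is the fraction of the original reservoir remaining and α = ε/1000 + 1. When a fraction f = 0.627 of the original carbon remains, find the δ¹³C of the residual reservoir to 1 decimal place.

Rayleigh residual: δ_res = (δ₀ + 1000)·f^(α−1) − 1000
α = ε/1000 + 1 = 0.97470, so α − 1 = -0.02530
f^(α−1) = 0.627^(-0.02530) = 1.011880
δ_res = (-34.2 + 1000) × 1.011880 − 1000 = 977.274 − 1000 = -22.73‰

-22.7‰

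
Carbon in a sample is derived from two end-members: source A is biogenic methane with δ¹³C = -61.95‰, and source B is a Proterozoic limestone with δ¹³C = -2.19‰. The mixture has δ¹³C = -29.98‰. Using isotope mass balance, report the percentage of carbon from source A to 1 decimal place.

46.5%

δ_mix = f_A·δ_A + (1 − f_A)·δ_B  ⇒  f_A = (δ_mix − δ_B)/(δ_A − δ_B)
f_A = (-29.98 − (-2.19)) / (-61.95 − (-2.19))
f_A = -27.79 / -59.76 = 0.4650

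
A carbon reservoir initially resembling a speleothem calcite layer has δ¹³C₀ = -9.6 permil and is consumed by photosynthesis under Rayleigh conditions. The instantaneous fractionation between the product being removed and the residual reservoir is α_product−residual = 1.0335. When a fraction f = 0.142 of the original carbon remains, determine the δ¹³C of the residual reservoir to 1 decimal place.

Rayleigh residual: δ_res = (δ₀ + 1000)·f^(α−1) − 1000
α − 1 = 0.03350
f^(α−1) = 0.142^(0.03350) = 0.936702
δ_res = (-9.6 + 1000) × 0.936702 − 1000 = 927.710 − 1000 = -72.29 permil

-72.3 permil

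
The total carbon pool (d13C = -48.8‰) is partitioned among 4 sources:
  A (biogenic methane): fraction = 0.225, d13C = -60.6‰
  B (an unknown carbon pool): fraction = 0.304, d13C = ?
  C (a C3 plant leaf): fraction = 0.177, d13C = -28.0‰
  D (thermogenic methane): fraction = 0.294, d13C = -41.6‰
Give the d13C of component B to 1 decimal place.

Isotope mass balance: δ_bulk = Σ fᵢ·δᵢ.
-48.8 = 0.225×(-60.6) + 0.304×δ_B + 0.177×(-28.0) + 0.294×(-41.6)
0.304·δ_B = -48.8 − (-30.821) = -17.979
δ_B = -17.979 / 0.304 = -59.14‰

-59.1‰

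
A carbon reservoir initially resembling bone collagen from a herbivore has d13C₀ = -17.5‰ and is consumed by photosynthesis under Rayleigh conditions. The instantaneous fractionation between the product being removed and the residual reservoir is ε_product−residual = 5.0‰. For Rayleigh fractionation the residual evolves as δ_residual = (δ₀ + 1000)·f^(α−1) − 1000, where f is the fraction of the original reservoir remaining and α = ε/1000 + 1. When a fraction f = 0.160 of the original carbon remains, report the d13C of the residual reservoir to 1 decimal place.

Rayleigh residual: δ_res = (δ₀ + 1000)·f^(α−1) − 1000
α = ε/1000 + 1 = 1.00500, so α − 1 = 0.00500
f^(α−1) = 0.160^(0.00500) = 0.990879
δ_res = (-17.5 + 1000) × 0.990879 − 1000 = 973.539 − 1000 = -26.46‰

-26.5‰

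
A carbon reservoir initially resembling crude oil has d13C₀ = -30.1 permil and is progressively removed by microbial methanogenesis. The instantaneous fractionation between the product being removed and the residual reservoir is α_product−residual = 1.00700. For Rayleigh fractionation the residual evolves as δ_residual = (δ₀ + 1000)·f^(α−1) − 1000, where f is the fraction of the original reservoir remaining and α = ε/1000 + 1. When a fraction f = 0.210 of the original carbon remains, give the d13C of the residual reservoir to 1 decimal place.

Rayleigh residual: δ_res = (δ₀ + 1000)·f^(α−1) − 1000
α − 1 = 0.00700
f^(α−1) = 0.210^(0.00700) = 0.989135
δ_res = (-30.1 + 1000) × 0.989135 − 1000 = 959.362 − 1000 = -40.64 permil

-40.6 permil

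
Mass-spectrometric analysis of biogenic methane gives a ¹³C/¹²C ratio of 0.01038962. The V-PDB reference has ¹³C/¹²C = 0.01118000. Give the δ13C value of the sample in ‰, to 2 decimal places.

δ13C = (R_sample / R_standard − 1) × 1000
R_sample / R_standard = 0.01038962 / 0.01118000 = 0.929304
δ13C = (0.929304 − 1) × 1000 = -70.696‰

-70.70‰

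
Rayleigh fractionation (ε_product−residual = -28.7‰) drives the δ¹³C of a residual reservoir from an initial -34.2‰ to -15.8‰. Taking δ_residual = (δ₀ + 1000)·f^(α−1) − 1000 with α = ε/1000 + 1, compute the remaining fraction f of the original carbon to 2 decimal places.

0.52

α − 1 = ε/1000 = -0.0287
(δ_res + 1000)/(δ₀ + 1000) = (-15.8 + 1000)/(-34.2 + 1000) = 984.2/965.8 = 1.019052
f = 1.019052^(1/-0.0287) = exp(ln(1.019052)/-0.0287) = exp(0.01887/-0.0287)
f = exp(-0.6576) = 0.5181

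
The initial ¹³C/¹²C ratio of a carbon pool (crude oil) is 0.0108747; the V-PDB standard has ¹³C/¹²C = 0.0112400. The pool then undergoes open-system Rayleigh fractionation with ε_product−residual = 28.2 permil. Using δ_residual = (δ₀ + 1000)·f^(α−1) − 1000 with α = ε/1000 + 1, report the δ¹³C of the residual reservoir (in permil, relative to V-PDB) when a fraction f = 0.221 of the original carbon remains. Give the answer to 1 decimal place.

δ₀ = (0.0108747/0.0112400 − 1)×1000 = (0.967500 − 1)×1000 = -32.500 permil
α − 1 = ε/1000 = 0.0282
f^(α−1) = 0.221^(0.0282) = 0.958323
δ_res = (-32.500 + 1000) × 0.958323 − 1000 = 927.177 − 1000 = -72.82 permil

-72.8 permil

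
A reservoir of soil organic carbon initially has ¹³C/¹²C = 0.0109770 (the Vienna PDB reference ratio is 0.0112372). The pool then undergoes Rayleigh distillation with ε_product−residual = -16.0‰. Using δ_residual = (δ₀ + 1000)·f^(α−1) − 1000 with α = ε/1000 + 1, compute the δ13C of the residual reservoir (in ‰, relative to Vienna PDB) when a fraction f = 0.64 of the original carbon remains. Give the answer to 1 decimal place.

δ₀ = (0.0109770/0.0112372 − 1)×1000 = (0.976845 − 1)×1000 = -23.155‰
α − 1 = ε/1000 = -0.0160
f^(α−1) = 0.64^(-0.0160) = 1.007166
δ_res = (-23.155 + 1000) × 1.007166 − 1000 = 983.845 − 1000 = -16.16‰

-16.2‰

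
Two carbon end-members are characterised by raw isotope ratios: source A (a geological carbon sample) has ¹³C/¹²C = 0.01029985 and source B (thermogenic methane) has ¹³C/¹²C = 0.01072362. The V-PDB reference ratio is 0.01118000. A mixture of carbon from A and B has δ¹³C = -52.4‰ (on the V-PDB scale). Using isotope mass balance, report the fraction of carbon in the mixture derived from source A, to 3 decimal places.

δ_A = (0.01029985/0.01118000 − 1)×1000 = (0.921275 − 1)×1000 = -78.725‰
δ_B = (0.01072362/0.01118000 − 1)×1000 = (0.959179 − 1)×1000 = -40.821‰
f_A = (δ_mix − δ_B)/(δ_A − δ_B) = (-52.4 − (-40.821))/(-78.725 − (-40.821))
f_A = -11.579 / -37.904 = 0.3055

0.305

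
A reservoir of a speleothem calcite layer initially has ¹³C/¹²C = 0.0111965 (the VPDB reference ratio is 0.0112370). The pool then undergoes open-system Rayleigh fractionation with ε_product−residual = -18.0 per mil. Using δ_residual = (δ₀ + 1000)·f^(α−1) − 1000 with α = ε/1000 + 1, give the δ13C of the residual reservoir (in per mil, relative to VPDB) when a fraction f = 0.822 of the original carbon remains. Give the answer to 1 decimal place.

-0.1 per mil

δ₀ = (0.0111965/0.0112370 − 1)×1000 = (0.996396 − 1)×1000 = -3.604 per mil
α − 1 = ε/1000 = -0.0180
f^(α−1) = 0.822^(-0.0180) = 1.003534
δ_res = (-3.604 + 1000) × 1.003534 − 1000 = 999.918 − 1000 = -0.08 per mil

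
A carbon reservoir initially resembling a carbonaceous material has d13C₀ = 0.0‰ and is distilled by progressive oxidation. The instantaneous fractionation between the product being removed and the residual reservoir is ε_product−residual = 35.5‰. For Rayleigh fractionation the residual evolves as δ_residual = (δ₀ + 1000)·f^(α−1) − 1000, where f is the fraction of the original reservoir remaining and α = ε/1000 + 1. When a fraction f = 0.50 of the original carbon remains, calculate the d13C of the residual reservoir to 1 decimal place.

Rayleigh residual: δ_res = (δ₀ + 1000)·f^(α−1) − 1000
α = ε/1000 + 1 = 1.03550, so α − 1 = 0.03550
f^(α−1) = 0.50^(0.03550) = 0.975694
δ_res = (0.0 + 1000) × 0.975694 − 1000 = 975.694 − 1000 = -24.31‰

-24.3‰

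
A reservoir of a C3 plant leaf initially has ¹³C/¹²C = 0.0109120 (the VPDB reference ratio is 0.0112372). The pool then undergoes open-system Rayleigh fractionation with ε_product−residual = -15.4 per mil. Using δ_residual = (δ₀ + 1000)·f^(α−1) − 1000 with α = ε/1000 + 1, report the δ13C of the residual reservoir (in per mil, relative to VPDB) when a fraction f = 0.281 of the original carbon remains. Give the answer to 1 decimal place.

δ₀ = (0.0109120/0.0112372 − 1)×1000 = (0.971060 − 1)×1000 = -28.940 per mil
α − 1 = ε/1000 = -0.0154
f^(α−1) = 0.281^(-0.0154) = 1.019741
δ_res = (-28.940 + 1000) × 1.019741 − 1000 = 990.230 − 1000 = -9.77 per mil

-9.8 per mil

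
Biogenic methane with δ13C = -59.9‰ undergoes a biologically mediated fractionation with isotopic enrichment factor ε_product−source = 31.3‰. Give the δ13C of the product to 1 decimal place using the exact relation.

-30.5‰

To first order, δ_product ≈ δ_source + ε = -28.6‰.
Exactly, δ_product = (δ_source + 1000)·(ε/1000 + 1) − 1000.
δ_product = (-59.9 + 1000) × (31.3/1000 + 1) − 1000
δ_product = -30.47‰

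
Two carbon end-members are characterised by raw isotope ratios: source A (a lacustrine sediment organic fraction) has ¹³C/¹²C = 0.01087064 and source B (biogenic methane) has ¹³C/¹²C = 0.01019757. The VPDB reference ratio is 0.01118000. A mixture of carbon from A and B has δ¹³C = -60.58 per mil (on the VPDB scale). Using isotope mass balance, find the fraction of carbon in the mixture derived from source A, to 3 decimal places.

δ_A = (0.01087064/0.01118000 − 1)×1000 = (0.972329 − 1)×1000 = -27.671 per mil
δ_B = (0.01019757/0.01118000 − 1)×1000 = (0.912126 − 1)×1000 = -87.874 per mil
f_A = (δ_mix − δ_B)/(δ_A − δ_B) = (-60.58 − (-87.874))/(-27.671 − (-87.874))
f_A = 27.294 / 60.203 = 0.4534

0.453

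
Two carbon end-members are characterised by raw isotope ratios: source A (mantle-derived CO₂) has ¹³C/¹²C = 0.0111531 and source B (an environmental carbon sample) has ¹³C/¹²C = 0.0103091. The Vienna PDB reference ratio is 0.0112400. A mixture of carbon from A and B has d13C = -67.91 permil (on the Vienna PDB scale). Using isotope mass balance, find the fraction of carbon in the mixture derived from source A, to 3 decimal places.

0.199

δ_A = (0.0111531/0.0112400 − 1)×1000 = (0.992269 − 1)×1000 = -7.731 permil
δ_B = (0.0103091/0.0112400 − 1)×1000 = (0.917180 − 1)×1000 = -82.820 permil
f_A = (δ_mix − δ_B)/(δ_A − δ_B) = (-67.91 − (-82.820))/(-7.731 − (-82.820))
f_A = 14.910 / 75.089 = 0.1986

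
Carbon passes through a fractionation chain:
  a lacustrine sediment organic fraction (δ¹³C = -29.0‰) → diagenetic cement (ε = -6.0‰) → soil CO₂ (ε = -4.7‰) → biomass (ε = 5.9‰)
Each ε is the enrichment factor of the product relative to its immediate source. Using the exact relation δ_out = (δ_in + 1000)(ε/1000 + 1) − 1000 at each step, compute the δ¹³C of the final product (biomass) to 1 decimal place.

step 1: δ = (-29.00 + 1000)·(-6.0/1000 + 1) − 1000 = -34.83‰
step 2: δ = (-34.83 + 1000)·(-4.7/1000 + 1) − 1000 = -39.36‰
step 3: δ = (-39.36 + 1000)·(5.9/1000 + 1) − 1000 = -33.69‰

-33.7‰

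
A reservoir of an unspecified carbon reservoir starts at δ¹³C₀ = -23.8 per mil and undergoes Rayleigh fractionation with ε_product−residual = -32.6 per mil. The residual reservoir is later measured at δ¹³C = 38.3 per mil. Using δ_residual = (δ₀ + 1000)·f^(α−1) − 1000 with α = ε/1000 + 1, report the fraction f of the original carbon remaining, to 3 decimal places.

α − 1 = ε/1000 = -0.0326
(δ_res + 1000)/(δ₀ + 1000) = (38.3 + 1000)/(-23.8 + 1000) = 1038.3/976.2 = 1.063614
f = 1.063614^(1/-0.0326) = exp(ln(1.063614)/-0.0326) = exp(0.06167/-0.0326)
f = exp(-1.8918) = 0.1508

0.151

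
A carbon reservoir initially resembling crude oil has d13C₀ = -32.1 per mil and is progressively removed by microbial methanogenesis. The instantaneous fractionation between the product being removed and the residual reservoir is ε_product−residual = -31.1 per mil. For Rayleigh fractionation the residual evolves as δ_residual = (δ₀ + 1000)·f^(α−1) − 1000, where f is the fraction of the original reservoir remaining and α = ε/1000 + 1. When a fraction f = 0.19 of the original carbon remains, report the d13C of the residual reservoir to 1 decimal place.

Rayleigh residual: δ_res = (δ₀ + 1000)·f^(α−1) − 1000
α = ε/1000 + 1 = 0.96890, so α − 1 = -0.03110
f^(α−1) = 0.19^(-0.03110) = 1.053006
δ_res = (-32.1 + 1000) × 1.053006 − 1000 = 1019.204 − 1000 = 19.20 per mil

19.2 per mil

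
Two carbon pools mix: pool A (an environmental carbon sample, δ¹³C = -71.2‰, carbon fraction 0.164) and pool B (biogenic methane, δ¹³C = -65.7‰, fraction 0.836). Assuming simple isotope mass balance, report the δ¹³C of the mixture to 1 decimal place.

-66.6‰

δ_mix = f_A·δ_A + f_B·δ_B
δ_mix = 0.164 × (-71.2) + 0.836 × (-65.7)
δ_mix = -11.68 + -54.93 = -66.60‰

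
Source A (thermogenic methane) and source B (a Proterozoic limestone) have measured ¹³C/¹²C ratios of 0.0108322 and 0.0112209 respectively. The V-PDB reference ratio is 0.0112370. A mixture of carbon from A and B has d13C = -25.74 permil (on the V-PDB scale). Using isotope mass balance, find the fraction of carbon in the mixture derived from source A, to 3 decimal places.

0.703

δ_A = (0.0108322/0.0112370 − 1)×1000 = (0.963976 − 1)×1000 = -36.024 permil
δ_B = (0.0112209/0.0112370 − 1)×1000 = (0.998567 − 1)×1000 = -1.433 permil
f_A = (δ_mix − δ_B)/(δ_A − δ_B) = (-25.74 − (-1.433))/(-36.024 − (-1.433))
f_A = -24.307 / -34.591 = 0.7027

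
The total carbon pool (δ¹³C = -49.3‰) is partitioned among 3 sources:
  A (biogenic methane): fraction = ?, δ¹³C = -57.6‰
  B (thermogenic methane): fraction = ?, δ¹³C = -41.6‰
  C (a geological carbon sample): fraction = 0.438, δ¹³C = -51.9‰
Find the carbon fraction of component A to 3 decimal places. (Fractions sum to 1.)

Let f_A and f_B be the unknown fractions; fractions sum to 1 so f_A + f_B = 0.562.
Mass balance: Σ fᵢ·δᵢ = δ_bulk ⇒ f_A·(-57.6) + f_B·(-41.6) = -49.3 − (-22.732) = -26.568
Substitute f_B = 0.562 − f_A:
f_A·(-57.6 − -41.6) = -26.568 − 0.562×(-41.6) = -3.189
f_A = -3.189 / -16.0 = 0.1993

0.199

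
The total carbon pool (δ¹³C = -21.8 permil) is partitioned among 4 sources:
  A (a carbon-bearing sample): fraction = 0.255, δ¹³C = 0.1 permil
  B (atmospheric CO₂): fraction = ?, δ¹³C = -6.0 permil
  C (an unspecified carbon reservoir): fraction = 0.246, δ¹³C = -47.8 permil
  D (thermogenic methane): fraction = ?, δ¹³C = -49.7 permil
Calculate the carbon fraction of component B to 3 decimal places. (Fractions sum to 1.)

0.337

Let f_B and f_D be the unknown fractions; fractions sum to 1 so f_B + f_D = 0.499.
Mass balance: Σ fᵢ·δᵢ = δ_bulk ⇒ f_B·(-6.0) + f_D·(-49.7) = -21.8 − (-11.733) = -10.067
Substitute f_D = 0.499 − f_B:
f_B·(-6.0 − -49.7) = -10.067 − 0.499×(-49.7) = 14.734
f_B = 14.734 / 43.7 = 0.3372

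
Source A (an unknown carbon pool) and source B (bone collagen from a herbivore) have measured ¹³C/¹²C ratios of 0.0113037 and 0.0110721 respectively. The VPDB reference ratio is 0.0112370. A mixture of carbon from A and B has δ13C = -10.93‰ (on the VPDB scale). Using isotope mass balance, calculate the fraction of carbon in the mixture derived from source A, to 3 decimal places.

δ_A = (0.0113037/0.0112370 − 1)×1000 = (1.005936 − 1)×1000 = 5.936‰
δ_B = (0.0110721/0.0112370 − 1)×1000 = (0.985325 − 1)×1000 = -14.675‰
f_A = (δ_mix − δ_B)/(δ_A − δ_B) = (-10.93 − (-14.675))/(5.936 − (-14.675))
f_A = 3.745 / 20.610 = 0.1817

0.182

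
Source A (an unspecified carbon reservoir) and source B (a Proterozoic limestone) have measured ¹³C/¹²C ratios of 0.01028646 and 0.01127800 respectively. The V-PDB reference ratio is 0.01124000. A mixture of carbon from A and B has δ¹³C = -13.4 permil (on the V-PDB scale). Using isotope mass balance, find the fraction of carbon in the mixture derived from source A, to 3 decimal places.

0.190

δ_A = (0.01028646/0.01124000 − 1)×1000 = (0.915165 − 1)×1000 = -84.835 permil
δ_B = (0.01127800/0.01124000 − 1)×1000 = (1.003381 − 1)×1000 = 3.381 permil
f_A = (δ_mix − δ_B)/(δ_A − δ_B) = (-13.4 − (3.381))/(-84.835 − (3.381))
f_A = -16.781 / -88.215 = 0.1902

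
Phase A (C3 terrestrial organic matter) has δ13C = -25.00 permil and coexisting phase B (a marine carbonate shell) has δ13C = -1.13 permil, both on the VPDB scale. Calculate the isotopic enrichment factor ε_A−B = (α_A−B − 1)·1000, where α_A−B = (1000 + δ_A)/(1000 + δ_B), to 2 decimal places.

-23.90 permil

α_A−B = (1000 + -25.00) / (1000 + -1.13) = 975.00 / 998.87 = 0.976103
ε_A−B = (0.976103 − 1) × 1000 = -23.897 permil
(The approximation ε ≈ δ_A − δ_B would give -23.87 permil.)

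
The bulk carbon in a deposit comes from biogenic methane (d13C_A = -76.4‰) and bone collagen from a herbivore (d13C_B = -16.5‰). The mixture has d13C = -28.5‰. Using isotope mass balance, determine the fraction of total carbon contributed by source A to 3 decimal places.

δ_mix = f_A·δ_A + (1 − f_A)·δ_B  ⇒  f_A = (δ_mix − δ_B)/(δ_A − δ_B)
f_A = (-28.5 − (-16.5)) / (-76.4 − (-16.5))
f_A = -12.0 / -59.9 = 0.2003

0.200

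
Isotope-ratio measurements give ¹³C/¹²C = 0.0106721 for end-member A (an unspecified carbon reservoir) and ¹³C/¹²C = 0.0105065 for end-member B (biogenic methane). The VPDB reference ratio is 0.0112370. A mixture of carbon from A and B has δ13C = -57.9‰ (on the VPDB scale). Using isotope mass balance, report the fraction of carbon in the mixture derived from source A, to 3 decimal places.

0.482

δ_A = (0.0106721/0.0112370 − 1)×1000 = (0.949729 − 1)×1000 = -50.271‰
δ_B = (0.0105065/0.0112370 − 1)×1000 = (0.934992 − 1)×1000 = -65.008‰
f_A = (δ_mix − δ_B)/(δ_A − δ_B) = (-57.9 − (-65.008))/(-50.271 − (-65.008))
f_A = 7.108 / 14.737 = 0.4824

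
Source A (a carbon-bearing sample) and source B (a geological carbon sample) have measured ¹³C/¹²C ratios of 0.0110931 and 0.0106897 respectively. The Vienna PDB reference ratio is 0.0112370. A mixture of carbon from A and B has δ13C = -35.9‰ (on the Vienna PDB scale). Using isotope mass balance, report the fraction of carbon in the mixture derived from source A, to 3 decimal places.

δ_A = (0.0110931/0.0112370 − 1)×1000 = (0.987194 − 1)×1000 = -12.806‰
δ_B = (0.0106897/0.0112370 − 1)×1000 = (0.951295 − 1)×1000 = -48.705‰
f_A = (δ_mix − δ_B)/(δ_A − δ_B) = (-35.9 − (-48.705))/(-12.806 − (-48.705))
f_A = 12.805 / 35.899 = 0.3567

0.357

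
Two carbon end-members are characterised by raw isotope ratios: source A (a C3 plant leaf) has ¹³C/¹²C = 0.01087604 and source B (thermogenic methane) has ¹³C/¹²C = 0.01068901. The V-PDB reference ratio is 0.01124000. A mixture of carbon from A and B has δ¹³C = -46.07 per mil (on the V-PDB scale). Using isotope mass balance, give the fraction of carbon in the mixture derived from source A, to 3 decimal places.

0.177

δ_A = (0.01087604/0.01124000 − 1)×1000 = (0.967619 − 1)×1000 = -32.381 per mil
δ_B = (0.01068901/0.01124000 − 1)×1000 = (0.950980 − 1)×1000 = -49.020 per mil
f_A = (δ_mix − δ_B)/(δ_A − δ_B) = (-46.07 − (-49.020))/(-32.381 − (-49.020))
f_A = 2.950 / 16.640 = 0.1773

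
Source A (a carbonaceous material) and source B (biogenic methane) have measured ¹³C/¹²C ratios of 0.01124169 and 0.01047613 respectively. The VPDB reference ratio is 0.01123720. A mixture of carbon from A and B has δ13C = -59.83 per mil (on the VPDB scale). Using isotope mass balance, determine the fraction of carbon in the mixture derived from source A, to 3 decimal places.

δ_A = (0.01124169/0.01123720 − 1)×1000 = (1.000400 − 1)×1000 = 0.400 per mil
δ_B = (0.01047613/0.01123720 − 1)×1000 = (0.932272 − 1)×1000 = -67.728 per mil
f_A = (δ_mix − δ_B)/(δ_A − δ_B) = (-59.83 − (-67.728))/(0.400 − (-67.728))
f_A = 7.898 / 68.127 = 0.1159

0.116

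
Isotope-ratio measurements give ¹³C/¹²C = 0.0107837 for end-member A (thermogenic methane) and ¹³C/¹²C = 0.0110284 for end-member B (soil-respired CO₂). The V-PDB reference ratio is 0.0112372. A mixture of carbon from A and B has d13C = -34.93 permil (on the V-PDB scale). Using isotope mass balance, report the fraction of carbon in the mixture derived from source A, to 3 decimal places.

δ_A = (0.0107837/0.0112372 − 1)×1000 = (0.959643 − 1)×1000 = -40.357 permil
δ_B = (0.0110284/0.0112372 − 1)×1000 = (0.981419 − 1)×1000 = -18.581 permil
f_A = (δ_mix − δ_B)/(δ_A − δ_B) = (-34.93 − (-18.581))/(-40.357 − (-18.581))
f_A = -16.349 / -21.776 = 0.7508

0.751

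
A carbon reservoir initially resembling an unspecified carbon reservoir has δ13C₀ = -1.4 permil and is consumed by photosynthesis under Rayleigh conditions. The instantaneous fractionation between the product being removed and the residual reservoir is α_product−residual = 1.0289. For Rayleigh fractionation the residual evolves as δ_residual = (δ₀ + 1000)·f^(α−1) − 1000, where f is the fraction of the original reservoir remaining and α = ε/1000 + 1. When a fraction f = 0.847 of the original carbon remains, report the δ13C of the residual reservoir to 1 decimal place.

-6.2 permil

Rayleigh residual: δ_res = (δ₀ + 1000)·f^(α−1) − 1000
α − 1 = 0.02890
f^(α−1) = 0.847^(0.02890) = 0.995213
δ_res = (-1.4 + 1000) × 0.995213 − 1000 = 993.819 − 1000 = -6.18 permil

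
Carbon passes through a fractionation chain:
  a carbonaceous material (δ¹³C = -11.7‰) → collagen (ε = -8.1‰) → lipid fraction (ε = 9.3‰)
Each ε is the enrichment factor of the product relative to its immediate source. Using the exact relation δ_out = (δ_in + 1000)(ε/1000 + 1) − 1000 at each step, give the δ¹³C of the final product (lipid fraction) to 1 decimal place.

step 1: δ = (-11.70 + 1000)·(-8.1/1000 + 1) − 1000 = -19.71‰
step 2: δ = (-19.71 + 1000)·(9.3/1000 + 1) − 1000 = -10.59‰

-10.6‰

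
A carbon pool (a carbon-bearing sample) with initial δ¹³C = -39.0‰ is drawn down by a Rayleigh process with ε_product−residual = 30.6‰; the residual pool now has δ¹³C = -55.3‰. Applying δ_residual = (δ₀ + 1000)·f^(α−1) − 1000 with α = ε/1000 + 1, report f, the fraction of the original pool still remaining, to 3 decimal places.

α − 1 = ε/1000 = 0.0306
(δ_res + 1000)/(δ₀ + 1000) = (-55.3 + 1000)/(-39.0 + 1000) = 944.7/961.0 = 0.983039
f = 0.983039^(1/0.0306) = exp(ln(0.983039)/0.0306) = exp(-0.01711/0.0306)
f = exp(-0.5591) = 0.5718

0.572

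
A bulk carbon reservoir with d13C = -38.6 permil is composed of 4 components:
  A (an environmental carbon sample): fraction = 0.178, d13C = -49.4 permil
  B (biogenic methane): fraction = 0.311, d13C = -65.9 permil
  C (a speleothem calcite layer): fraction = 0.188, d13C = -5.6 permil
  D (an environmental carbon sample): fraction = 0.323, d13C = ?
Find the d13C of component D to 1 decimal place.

-25.6 permil

Isotope mass balance: δ_bulk = Σ fᵢ·δᵢ.
-38.6 = 0.178×(-49.4) + 0.311×(-65.9) + 0.188×(-5.6) + 0.323×δ_D
0.323·δ_D = -38.6 − (-30.341) = -8.259
δ_D = -8.259 / 0.323 = -25.57 permil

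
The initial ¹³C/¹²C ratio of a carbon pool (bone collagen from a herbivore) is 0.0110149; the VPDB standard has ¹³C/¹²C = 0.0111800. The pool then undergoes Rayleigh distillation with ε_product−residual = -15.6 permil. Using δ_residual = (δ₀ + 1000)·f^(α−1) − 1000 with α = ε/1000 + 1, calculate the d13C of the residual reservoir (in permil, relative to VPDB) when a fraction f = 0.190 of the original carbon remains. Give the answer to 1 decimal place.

δ₀ = (0.0110149/0.0111800 − 1)×1000 = (0.985233 − 1)×1000 = -14.767 permil
α − 1 = ε/1000 = -0.0156
f^(α−1) = 0.190^(-0.0156) = 1.026246
δ_res = (-14.767 + 1000) × 1.026246 − 1000 = 1011.091 − 1000 = 11.09 permil

11.1 permil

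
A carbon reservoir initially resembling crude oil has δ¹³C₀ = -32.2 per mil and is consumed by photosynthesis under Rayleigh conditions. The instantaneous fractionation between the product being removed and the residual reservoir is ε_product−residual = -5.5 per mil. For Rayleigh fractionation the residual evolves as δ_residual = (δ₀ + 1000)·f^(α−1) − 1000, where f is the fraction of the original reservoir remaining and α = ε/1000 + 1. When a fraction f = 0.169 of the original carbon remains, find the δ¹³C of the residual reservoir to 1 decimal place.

Rayleigh residual: δ_res = (δ₀ + 1000)·f^(α−1) − 1000
α = ε/1000 + 1 = 0.99450, so α − 1 = -0.00550
f^(α−1) = 0.169^(-0.00550) = 1.009826
δ_res = (-32.2 + 1000) × 1.009826 − 1000 = 977.310 − 1000 = -22.69 per mil

-22.7 per mil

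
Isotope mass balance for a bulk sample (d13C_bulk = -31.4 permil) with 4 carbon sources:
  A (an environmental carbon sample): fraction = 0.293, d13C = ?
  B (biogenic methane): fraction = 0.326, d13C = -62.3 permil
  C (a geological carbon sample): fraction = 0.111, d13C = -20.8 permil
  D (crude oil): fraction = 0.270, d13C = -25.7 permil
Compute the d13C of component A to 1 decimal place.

-6.3 permil

Isotope mass balance: δ_bulk = Σ fᵢ·δᵢ.
-31.4 = 0.293×δ_A + 0.326×(-62.3) + 0.111×(-20.8) + 0.270×(-25.7)
0.293·δ_A = -31.4 − (-29.558) = -1.842
δ_A = -1.842 / 0.293 = -6.29 permil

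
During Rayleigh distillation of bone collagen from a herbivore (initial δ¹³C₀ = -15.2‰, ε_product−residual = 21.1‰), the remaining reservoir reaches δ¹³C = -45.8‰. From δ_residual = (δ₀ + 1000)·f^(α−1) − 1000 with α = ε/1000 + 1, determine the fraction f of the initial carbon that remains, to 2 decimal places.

α − 1 = ε/1000 = 0.0211
(δ_res + 1000)/(δ₀ + 1000) = (-45.8 + 1000)/(-15.2 + 1000) = 954.2/984.8 = 0.968928
f = 0.968928^(1/0.0211) = exp(ln(0.968928)/0.0211) = exp(-0.03157/0.0211)
f = exp(-1.4960) = 0.2240

0.22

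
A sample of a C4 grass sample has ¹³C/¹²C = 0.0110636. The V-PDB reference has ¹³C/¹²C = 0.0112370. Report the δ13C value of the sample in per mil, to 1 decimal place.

δ13C = (R_sample / R_standard − 1) × 1000
R_sample / R_standard = 0.0110636 / 0.0112370 = 0.984569
δ13C = (0.984569 − 1) × 1000 = -15.43 per mil

-15.4 per mil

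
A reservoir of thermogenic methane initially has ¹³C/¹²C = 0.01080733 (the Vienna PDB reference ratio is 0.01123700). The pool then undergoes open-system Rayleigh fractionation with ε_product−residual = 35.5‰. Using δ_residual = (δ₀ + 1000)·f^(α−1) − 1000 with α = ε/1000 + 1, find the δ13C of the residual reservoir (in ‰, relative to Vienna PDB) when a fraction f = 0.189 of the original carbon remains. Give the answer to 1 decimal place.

-93.5‰

δ₀ = (0.01080733/0.01123700 − 1)×1000 = (0.961763 − 1)×1000 = -38.237‰
α − 1 = ε/1000 = 0.0355
f^(α−1) = 0.189^(0.0355) = 0.942572
δ_res = (-38.237 + 1000) × 0.942572 − 1000 = 906.531 − 1000 = -93.47‰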